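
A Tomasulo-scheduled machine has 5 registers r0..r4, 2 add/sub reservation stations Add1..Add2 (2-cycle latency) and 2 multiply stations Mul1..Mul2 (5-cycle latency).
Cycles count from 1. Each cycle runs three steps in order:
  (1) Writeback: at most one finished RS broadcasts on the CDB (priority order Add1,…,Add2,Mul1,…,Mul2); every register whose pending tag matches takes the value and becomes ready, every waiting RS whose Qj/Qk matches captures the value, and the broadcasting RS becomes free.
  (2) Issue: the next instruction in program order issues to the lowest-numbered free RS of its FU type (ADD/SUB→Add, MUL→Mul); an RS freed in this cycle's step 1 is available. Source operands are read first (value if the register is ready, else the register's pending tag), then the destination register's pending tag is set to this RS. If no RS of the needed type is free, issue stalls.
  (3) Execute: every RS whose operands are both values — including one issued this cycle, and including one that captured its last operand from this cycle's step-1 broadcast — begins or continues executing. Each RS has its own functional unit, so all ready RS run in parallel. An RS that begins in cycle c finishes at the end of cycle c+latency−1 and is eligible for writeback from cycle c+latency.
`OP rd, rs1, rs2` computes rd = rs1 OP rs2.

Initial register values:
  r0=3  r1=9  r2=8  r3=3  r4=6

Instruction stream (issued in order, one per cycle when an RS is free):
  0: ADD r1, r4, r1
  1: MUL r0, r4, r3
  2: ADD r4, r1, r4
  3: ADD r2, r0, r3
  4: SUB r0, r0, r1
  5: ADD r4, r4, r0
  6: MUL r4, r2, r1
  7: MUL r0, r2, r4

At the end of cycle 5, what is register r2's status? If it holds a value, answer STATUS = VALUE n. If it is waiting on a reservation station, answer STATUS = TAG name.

c1: issue ADD r1<-Add1 | r0:3,r1:Add1,r2:8,r3:3,r4:6
c2: issue MUL r0<-Mul1 | r0:Mul1,r1:Add1,r2:8,r3:3,r4:6
c3: CDB Add1=15; issue ADD r4<-Add1 | r0:Mul1,r1:15,r2:8,r3:3,r4:Add1
c4: issue ADD r2<-Add2 | r0:Mul1,r1:15,r2:Add2,r3:3,r4:Add1
c5: CDB Add1=21; issue SUB r0<-Add1 | r0:Add1,r1:15,r2:Add2,r3:3,r4:21

STATUS = TAG Add2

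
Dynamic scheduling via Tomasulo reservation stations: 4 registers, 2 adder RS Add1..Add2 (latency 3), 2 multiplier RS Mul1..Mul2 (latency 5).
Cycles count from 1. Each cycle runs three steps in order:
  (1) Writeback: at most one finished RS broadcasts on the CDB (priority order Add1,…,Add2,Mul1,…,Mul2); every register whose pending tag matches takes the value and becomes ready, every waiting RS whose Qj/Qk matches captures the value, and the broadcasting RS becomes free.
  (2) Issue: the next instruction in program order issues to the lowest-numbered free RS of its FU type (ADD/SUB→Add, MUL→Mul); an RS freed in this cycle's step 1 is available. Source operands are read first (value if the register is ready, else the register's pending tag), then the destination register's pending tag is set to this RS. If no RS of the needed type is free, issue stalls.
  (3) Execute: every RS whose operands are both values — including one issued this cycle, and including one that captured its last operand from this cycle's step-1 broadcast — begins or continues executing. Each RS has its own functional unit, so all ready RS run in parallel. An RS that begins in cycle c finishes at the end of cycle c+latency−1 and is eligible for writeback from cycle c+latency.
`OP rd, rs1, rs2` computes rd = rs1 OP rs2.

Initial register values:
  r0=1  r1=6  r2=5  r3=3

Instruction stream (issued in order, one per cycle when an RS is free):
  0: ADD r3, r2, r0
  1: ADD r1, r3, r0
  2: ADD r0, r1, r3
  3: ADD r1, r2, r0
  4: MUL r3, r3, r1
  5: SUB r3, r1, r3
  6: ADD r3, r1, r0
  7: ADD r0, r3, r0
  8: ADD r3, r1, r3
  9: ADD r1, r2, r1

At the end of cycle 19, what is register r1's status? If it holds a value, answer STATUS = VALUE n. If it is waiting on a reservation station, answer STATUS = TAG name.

STATUS = VALUE 18

cycle 1: issue ADD r3<-Add1 // r0:1,r1:6,r2:5,r3:Add1
cycle 2: issue ADD r1<-Add2 // r0:1,r1:Add2,r2:5,r3:Add1
cycle 3: stall // r0:1,r1:Add2,r2:5,r3:Add1
cycle 4: CDB Add1=6; issue ADD r0<-Add1 // r0:Add1,r1:Add2,r2:5,r3:6
cycle 5: stall // r0:Add1,r1:Add2,r2:5,r3:6
cycle 6: stall // r0:Add1,r1:Add2,r2:5,r3:6
cycle 7: CDB Add2=7; issue ADD r1<-Add2 // r0:Add1,r1:Add2,r2:5,r3:6
cycle 8: issue MUL r3<-Mul1 // r0:Add1,r1:Add2,r2:5,r3:Mul1
cycle 9: stall // r0:Add1,r1:Add2,r2:5,r3:Mul1
cycle 10: CDB Add1=13; issue SUB r3<-Add1 // r0:13,r1:Add2,r2:5,r3:Add1
cycle 11: stall // r0:13,r1:Add2,r2:5,r3:Add1
cycle 12: stall // r0:13,r1:Add2,r2:5,r3:Add1
cycle 13: CDB Add2=18; issue ADD r3<-Add2 // r0:13,r1:18,r2:5,r3:Add2
cycle 14: stall // r0:13,r1:18,r2:5,r3:Add2
cycle 15: stall // r0:13,r1:18,r2:5,r3:Add2
cycle 16: CDB Add2=31; issue ADD r0<-Add2 // r0:Add2,r1:18,r2:5,r3:31
cycle 17: stall // r0:Add2,r1:18,r2:5,r3:31
cycle 18: CDB Mul1=108; stall // r0:Add2,r1:18,r2:5,r3:31
cycle 19: CDB Add2=44; issue ADD r3<-Add2 // r0:44,r1:18,r2:5,r3:Add2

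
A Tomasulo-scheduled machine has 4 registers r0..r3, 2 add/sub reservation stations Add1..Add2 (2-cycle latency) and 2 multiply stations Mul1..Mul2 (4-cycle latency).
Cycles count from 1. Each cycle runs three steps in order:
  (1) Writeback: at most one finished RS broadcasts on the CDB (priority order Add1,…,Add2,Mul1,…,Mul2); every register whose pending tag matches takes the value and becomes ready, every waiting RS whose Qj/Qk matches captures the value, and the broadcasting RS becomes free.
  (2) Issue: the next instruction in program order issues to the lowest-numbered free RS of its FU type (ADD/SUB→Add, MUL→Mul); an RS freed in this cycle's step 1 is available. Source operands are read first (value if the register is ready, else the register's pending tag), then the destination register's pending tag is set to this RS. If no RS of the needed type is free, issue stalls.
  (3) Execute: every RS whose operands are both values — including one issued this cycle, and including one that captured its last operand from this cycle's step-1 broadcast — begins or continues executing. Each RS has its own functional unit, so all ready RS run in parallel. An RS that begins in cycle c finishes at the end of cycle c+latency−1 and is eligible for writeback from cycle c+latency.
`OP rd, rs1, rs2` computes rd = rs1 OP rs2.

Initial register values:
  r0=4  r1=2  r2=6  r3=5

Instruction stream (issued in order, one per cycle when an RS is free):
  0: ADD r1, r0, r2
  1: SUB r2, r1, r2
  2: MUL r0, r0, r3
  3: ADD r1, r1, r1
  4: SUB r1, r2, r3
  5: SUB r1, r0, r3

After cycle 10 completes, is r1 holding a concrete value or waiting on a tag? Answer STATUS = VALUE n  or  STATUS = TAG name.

STATUS = VALUE 15

  c1: issue ADD r1<-Add1  regs: r0:4,r1:Add1,r2:6,r3:5
  c2: issue SUB r2<-Add2  regs: r0:4,r1:Add1,r2:Add2,r3:5
  c3: CDB Add1=10; issue MUL r0<-Mul1  regs: r0:Mul1,r1:10,r2:Add2,r3:5
  c4: issue ADD r1<-Add1  regs: r0:Mul1,r1:Add1,r2:Add2,r3:5
  c5: CDB Add2=4; issue SUB r1<-Add2  regs: r0:Mul1,r1:Add2,r2:4,r3:5
  c6: CDB Add1=20; issue SUB r1<-Add1  regs: r0:Mul1,r1:Add1,r2:4,r3:5
  c7: CDB Add2=-1  regs: r0:Mul1,r1:Add1,r2:4,r3:5
  c8: CDB Mul1=20  regs: r0:20,r1:Add1,r2:4,r3:5
  c9: -  regs: r0:20,r1:Add1,r2:4,r3:5
  c10: CDB Add1=15  regs: r0:20,r1:15,r2:4,r3:5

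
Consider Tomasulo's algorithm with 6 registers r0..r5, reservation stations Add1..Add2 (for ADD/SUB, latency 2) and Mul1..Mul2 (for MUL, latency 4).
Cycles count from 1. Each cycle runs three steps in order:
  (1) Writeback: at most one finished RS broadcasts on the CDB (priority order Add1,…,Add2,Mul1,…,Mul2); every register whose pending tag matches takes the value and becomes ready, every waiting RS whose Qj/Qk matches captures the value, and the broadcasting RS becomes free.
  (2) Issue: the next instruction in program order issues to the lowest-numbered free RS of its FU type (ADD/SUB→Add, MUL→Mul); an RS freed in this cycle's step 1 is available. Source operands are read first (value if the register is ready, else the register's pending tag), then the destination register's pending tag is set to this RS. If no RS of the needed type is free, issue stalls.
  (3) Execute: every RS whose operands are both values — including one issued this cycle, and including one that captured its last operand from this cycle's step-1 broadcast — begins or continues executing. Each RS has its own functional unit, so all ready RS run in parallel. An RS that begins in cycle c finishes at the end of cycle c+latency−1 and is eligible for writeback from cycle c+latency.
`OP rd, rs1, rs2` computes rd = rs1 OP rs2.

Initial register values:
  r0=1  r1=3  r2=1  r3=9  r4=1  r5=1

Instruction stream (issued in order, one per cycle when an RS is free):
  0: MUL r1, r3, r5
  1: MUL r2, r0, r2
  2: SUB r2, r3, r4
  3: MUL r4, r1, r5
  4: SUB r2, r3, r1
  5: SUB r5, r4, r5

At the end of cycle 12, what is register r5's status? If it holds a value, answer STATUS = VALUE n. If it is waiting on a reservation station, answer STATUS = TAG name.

  c1: issue MUL r1<-Mul1  regs: r0:1,r1:Mul1,r2:1,r3:9,r4:1,r5:1
  c2: issue MUL r2<-Mul2  regs: r0:1,r1:Mul1,r2:Mul2,r3:9,r4:1,r5:1
  c3: issue SUB r2<-Add1  regs: r0:1,r1:Mul1,r2:Add1,r3:9,r4:1,r5:1
  c4: stall  regs: r0:1,r1:Mul1,r2:Add1,r3:9,r4:1,r5:1
  c5: CDB Add1=8; stall  regs: r0:1,r1:Mul1,r2:8,r3:9,r4:1,r5:1
  c6: CDB Mul1=9; issue MUL r4<-Mul1  regs: r0:1,r1:9,r2:8,r3:9,r4:Mul1,r5:1
  c7: CDB Mul2=1; issue SUB r2<-Add1  regs: r0:1,r1:9,r2:Add1,r3:9,r4:Mul1,r5:1
  c8: issue SUB r5<-Add2  regs: r0:1,r1:9,r2:Add1,r3:9,r4:Mul1,r5:Add2
  c9: CDB Add1=0  regs: r0:1,r1:9,r2:0,r3:9,r4:Mul1,r5:Add2
  c10: CDB Mul1=9  regs: r0:1,r1:9,r2:0,r3:9,r4:9,r5:Add2
  c11: -  regs: r0:1,r1:9,r2:0,r3:9,r4:9,r5:Add2
  c12: CDB Add2=8  regs: r0:1,r1:9,r2:0,r3:9,r4:9,r5:8

STATUS = VALUE 8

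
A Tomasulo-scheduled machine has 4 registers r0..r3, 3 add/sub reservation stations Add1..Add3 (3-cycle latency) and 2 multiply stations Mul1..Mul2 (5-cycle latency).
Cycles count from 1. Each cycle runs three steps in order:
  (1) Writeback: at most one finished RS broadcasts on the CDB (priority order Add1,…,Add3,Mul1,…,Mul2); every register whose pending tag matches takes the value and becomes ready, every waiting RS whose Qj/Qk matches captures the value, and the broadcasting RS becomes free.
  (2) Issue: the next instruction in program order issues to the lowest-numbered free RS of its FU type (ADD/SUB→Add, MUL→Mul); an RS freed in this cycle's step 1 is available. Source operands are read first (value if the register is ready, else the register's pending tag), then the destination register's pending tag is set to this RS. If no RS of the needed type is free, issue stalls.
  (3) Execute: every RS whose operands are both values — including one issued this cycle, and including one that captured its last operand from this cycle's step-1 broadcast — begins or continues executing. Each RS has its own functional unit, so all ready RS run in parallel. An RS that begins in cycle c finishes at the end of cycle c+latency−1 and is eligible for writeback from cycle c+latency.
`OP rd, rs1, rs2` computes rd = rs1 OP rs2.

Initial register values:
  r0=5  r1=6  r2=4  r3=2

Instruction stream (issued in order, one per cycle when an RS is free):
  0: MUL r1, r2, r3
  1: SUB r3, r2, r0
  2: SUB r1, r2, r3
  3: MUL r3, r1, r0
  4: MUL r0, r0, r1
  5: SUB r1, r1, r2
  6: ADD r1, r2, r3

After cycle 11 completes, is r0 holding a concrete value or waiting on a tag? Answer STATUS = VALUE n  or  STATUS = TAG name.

STATUS = TAG Mul1

  c1: issue MUL r1<-Mul1  regs: r0:5,r1:Mul1,r2:4,r3:2
  c2: issue SUB r3<-Add1  regs: r0:5,r1:Mul1,r2:4,r3:Add1
  c3: issue SUB r1<-Add2  regs: r0:5,r1:Add2,r2:4,r3:Add1
  c4: issue MUL r3<-Mul2  regs: r0:5,r1:Add2,r2:4,r3:Mul2
  c5: CDB Add1=-1; stall  regs: r0:5,r1:Add2,r2:4,r3:Mul2
  c6: CDB Mul1=8; issue MUL r0<-Mul1  regs: r0:Mul1,r1:Add2,r2:4,r3:Mul2
  c7: issue SUB r1<-Add1  regs: r0:Mul1,r1:Add1,r2:4,r3:Mul2
  c8: CDB Add2=5; issue ADD r1<-Add2  regs: r0:Mul1,r1:Add2,r2:4,r3:Mul2
  c9: -  regs: r0:Mul1,r1:Add2,r2:4,r3:Mul2
  c10: -  regs: r0:Mul1,r1:Add2,r2:4,r3:Mul2
  c11: CDB Add1=1  regs: r0:Mul1,r1:Add2,r2:4,r3:Mul2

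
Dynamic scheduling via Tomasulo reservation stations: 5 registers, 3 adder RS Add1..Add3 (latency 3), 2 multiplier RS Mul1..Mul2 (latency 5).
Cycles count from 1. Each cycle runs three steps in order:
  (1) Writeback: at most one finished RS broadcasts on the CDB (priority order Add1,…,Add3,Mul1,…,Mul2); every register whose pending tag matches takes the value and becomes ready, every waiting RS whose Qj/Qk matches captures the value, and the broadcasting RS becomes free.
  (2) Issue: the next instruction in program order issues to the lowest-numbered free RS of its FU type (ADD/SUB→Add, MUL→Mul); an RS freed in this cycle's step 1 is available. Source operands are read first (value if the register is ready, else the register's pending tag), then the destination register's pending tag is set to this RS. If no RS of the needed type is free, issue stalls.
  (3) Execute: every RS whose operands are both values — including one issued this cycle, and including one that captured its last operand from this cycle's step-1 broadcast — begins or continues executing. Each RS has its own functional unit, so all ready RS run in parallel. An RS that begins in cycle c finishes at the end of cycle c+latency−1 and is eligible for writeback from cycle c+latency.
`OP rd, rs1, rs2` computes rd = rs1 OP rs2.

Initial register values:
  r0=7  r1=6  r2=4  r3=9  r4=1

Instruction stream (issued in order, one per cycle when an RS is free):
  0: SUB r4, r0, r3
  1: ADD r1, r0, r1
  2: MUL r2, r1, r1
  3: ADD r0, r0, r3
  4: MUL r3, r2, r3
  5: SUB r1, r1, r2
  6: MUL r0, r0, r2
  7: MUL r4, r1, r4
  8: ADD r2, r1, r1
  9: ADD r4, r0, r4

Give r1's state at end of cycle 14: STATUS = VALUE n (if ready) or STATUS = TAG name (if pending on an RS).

STATUS = VALUE -156

  c1: issue SUB r4<-Add1  regs: r0:7,r1:6,r2:4,r3:9,r4:Add1
  c2: issue ADD r1<-Add2  regs: r0:7,r1:Add2,r2:4,r3:9,r4:Add1
  c3: issue MUL r2<-Mul1  regs: r0:7,r1:Add2,r2:Mul1,r3:9,r4:Add1
  c4: CDB Add1=-2; issue ADD r0<-Add1  regs: r0:Add1,r1:Add2,r2:Mul1,r3:9,r4:-2
  c5: CDB Add2=13; issue MUL r3<-Mul2  regs: r0:Add1,r1:13,r2:Mul1,r3:Mul2,r4:-2
  c6: issue SUB r1<-Add2  regs: r0:Add1,r1:Add2,r2:Mul1,r3:Mul2,r4:-2
  c7: CDB Add1=16; stall  regs: r0:16,r1:Add2,r2:Mul1,r3:Mul2,r4:-2
  c8: stall  regs: r0:16,r1:Add2,r2:Mul1,r3:Mul2,r4:-2
  c9: stall  regs: r0:16,r1:Add2,r2:Mul1,r3:Mul2,r4:-2
  c10: CDB Mul1=169; issue MUL r0<-Mul1  regs: r0:Mul1,r1:Add2,r2:169,r3:Mul2,r4:-2
  c11: stall  regs: r0:Mul1,r1:Add2,r2:169,r3:Mul2,r4:-2
  c12: stall  regs: r0:Mul1,r1:Add2,r2:169,r3:Mul2,r4:-2
  c13: CDB Add2=-156; stall  regs: r0:Mul1,r1:-156,r2:169,r3:Mul2,r4:-2
  c14: stall  regs: r0:Mul1,r1:-156,r2:169,r3:Mul2,r4:-2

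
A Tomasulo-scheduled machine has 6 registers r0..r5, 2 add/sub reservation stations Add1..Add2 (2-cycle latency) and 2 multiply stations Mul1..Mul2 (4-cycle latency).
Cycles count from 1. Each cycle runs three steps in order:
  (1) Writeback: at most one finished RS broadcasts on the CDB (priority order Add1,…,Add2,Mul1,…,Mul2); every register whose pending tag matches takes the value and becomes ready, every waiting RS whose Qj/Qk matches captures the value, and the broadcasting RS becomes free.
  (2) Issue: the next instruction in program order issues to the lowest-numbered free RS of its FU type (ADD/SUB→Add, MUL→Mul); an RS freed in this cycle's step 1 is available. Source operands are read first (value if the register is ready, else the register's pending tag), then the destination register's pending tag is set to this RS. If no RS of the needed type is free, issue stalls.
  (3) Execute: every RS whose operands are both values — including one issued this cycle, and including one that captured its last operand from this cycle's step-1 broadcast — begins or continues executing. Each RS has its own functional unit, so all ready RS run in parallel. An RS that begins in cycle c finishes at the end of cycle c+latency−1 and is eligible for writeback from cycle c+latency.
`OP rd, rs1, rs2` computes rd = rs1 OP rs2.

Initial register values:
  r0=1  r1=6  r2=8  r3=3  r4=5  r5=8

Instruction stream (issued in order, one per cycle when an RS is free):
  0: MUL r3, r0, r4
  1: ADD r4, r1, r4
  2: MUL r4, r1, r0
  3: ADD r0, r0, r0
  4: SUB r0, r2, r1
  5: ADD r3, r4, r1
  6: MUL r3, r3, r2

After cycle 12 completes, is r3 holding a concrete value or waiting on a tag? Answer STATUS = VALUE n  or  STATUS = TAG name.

STATUS = TAG Mul1

  c1: issue MUL r3<-Mul1  regs: r0:1,r1:6,r2:8,r3:Mul1,r4:5,r5:8
  c2: issue ADD r4<-Add1  regs: r0:1,r1:6,r2:8,r3:Mul1,r4:Add1,r5:8
  c3: issue MUL r4<-Mul2  regs: r0:1,r1:6,r2:8,r3:Mul1,r4:Mul2,r5:8
  c4: CDB Add1=11; issue ADD r0<-Add1  regs: r0:Add1,r1:6,r2:8,r3:Mul1,r4:Mul2,r5:8
  c5: CDB Mul1=5; issue SUB r0<-Add2  regs: r0:Add2,r1:6,r2:8,r3:5,r4:Mul2,r5:8
  c6: CDB Add1=2; issue ADD r3<-Add1  regs: r0:Add2,r1:6,r2:8,r3:Add1,r4:Mul2,r5:8
  c7: CDB Add2=2; issue MUL r3<-Mul1  regs: r0:2,r1:6,r2:8,r3:Mul1,r4:Mul2,r5:8
  c8: CDB Mul2=6  regs: r0:2,r1:6,r2:8,r3:Mul1,r4:6,r5:8
  c9: -  regs: r0:2,r1:6,r2:8,r3:Mul1,r4:6,r5:8
  c10: CDB Add1=12  regs: r0:2,r1:6,r2:8,r3:Mul1,r4:6,r5:8
  c11: -  regs: r0:2,r1:6,r2:8,r3:Mul1,r4:6,r5:8
  c12: -  regs: r0:2,r1:6,r2:8,r3:Mul1,r4:6,r5:8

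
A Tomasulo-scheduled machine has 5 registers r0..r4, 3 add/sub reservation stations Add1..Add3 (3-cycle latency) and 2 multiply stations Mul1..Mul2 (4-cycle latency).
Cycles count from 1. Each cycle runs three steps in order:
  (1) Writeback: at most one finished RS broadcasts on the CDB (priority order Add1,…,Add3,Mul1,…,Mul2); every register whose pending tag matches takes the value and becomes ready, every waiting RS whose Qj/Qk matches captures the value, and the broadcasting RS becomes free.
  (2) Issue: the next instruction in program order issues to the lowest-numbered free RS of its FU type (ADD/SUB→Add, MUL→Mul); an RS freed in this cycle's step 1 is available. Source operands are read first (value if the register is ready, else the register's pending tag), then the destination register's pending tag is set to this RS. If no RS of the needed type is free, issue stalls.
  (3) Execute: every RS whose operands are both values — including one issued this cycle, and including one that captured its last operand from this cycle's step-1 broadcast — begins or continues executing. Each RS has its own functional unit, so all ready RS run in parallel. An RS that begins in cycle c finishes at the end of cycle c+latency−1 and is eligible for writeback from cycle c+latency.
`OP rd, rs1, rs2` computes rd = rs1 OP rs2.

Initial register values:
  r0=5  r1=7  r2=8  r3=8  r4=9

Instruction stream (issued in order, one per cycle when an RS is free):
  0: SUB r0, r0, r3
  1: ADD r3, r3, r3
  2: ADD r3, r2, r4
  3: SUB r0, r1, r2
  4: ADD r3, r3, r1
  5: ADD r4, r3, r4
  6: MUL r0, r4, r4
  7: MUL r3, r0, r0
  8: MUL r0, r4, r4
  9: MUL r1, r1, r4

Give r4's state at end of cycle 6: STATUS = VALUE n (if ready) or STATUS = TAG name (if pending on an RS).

  c1: issue SUB r0<-Add1  regs: r0:Add1,r1:7,r2:8,r3:8,r4:9
  c2: issue ADD r3<-Add2  regs: r0:Add1,r1:7,r2:8,r3:Add2,r4:9
  c3: issue ADD r3<-Add3  regs: r0:Add1,r1:7,r2:8,r3:Add3,r4:9
  c4: CDB Add1=-3; issue SUB r0<-Add1  regs: r0:Add1,r1:7,r2:8,r3:Add3,r4:9
  c5: CDB Add2=16; issue ADD r3<-Add2  regs: r0:Add1,r1:7,r2:8,r3:Add2,r4:9
  c6: CDB Add3=17; issue ADD r4<-Add3  regs: r0:Add1,r1:7,r2:8,r3:Add2,r4:Add3

STATUS = TAG Add3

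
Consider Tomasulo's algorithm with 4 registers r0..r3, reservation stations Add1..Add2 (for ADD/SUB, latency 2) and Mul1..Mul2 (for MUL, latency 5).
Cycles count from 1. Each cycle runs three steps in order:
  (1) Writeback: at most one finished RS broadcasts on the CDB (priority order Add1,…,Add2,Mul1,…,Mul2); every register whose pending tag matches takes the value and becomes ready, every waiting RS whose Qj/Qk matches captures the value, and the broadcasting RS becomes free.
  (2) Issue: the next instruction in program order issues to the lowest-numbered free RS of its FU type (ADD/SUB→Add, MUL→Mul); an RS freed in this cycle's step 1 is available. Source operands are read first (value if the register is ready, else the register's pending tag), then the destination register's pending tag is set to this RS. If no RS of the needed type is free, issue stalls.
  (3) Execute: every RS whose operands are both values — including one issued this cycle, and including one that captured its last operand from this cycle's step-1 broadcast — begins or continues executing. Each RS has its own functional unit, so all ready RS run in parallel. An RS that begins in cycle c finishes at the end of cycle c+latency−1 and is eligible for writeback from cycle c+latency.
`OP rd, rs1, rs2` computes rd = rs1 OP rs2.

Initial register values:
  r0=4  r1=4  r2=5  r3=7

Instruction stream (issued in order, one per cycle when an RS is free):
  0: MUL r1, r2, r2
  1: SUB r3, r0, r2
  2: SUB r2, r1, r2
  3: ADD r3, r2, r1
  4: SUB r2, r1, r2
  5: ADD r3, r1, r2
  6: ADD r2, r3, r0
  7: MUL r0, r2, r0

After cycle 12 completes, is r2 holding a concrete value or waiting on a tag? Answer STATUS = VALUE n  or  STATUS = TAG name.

  c1: issue MUL r1<-Mul1  regs: r0:4,r1:Mul1,r2:5,r3:7
  c2: issue SUB r3<-Add1  regs: r0:4,r1:Mul1,r2:5,r3:Add1
  c3: issue SUB r2<-Add2  regs: r0:4,r1:Mul1,r2:Add2,r3:Add1
  c4: CDB Add1=-1; issue ADD r3<-Add1  regs: r0:4,r1:Mul1,r2:Add2,r3:Add1
  c5: stall  regs: r0:4,r1:Mul1,r2:Add2,r3:Add1
  c6: CDB Mul1=25; stall  regs: r0:4,r1:25,r2:Add2,r3:Add1
  c7: stall  regs: r0:4,r1:25,r2:Add2,r3:Add1
  c8: CDB Add2=20; issue SUB r2<-Add2  regs: r0:4,r1:25,r2:Add2,r3:Add1
  c9: stall  regs: r0:4,r1:25,r2:Add2,r3:Add1
  c10: CDB Add1=45; issue ADD r3<-Add1  regs: r0:4,r1:25,r2:Add2,r3:Add1
  c11: CDB Add2=5; issue ADD r2<-Add2  regs: r0:4,r1:25,r2:Add2,r3:Add1
  c12: issue MUL r0<-Mul1  regs: r0:Mul1,r1:25,r2:Add2,r3:Add1

STATUS = TAG Add2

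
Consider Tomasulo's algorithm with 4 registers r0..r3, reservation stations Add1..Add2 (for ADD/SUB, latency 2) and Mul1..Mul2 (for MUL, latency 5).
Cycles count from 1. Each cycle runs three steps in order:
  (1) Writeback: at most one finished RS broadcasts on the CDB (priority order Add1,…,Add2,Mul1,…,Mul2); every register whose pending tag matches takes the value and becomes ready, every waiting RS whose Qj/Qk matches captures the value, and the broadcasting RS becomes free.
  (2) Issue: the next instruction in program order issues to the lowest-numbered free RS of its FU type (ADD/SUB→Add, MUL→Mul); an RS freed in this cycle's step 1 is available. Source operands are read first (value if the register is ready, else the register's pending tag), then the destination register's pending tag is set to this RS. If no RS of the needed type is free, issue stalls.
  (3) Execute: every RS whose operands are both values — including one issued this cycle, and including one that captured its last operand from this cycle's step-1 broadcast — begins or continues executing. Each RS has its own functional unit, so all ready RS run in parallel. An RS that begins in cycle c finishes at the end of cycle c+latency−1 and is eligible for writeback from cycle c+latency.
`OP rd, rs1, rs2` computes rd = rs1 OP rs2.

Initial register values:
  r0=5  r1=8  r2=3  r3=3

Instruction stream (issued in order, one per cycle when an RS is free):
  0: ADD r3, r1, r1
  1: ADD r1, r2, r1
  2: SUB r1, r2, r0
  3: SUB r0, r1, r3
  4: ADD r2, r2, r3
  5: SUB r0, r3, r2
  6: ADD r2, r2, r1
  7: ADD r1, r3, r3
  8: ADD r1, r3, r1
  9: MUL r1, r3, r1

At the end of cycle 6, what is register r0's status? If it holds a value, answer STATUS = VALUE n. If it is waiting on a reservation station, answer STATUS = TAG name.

STATUS = TAG Add2

c1: issue ADD r3<-Add1 | r0:5,r1:8,r2:3,r3:Add1
c2: issue ADD r1<-Add2 | r0:5,r1:Add2,r2:3,r3:Add1
c3: CDB Add1=16; issue SUB r1<-Add1 | r0:5,r1:Add1,r2:3,r3:16
c4: CDB Add2=11; issue SUB r0<-Add2 | r0:Add2,r1:Add1,r2:3,r3:16
c5: CDB Add1=-2; issue ADD r2<-Add1 | r0:Add2,r1:-2,r2:Add1,r3:16
c6: stall | r0:Add2,r1:-2,r2:Add1,r3:16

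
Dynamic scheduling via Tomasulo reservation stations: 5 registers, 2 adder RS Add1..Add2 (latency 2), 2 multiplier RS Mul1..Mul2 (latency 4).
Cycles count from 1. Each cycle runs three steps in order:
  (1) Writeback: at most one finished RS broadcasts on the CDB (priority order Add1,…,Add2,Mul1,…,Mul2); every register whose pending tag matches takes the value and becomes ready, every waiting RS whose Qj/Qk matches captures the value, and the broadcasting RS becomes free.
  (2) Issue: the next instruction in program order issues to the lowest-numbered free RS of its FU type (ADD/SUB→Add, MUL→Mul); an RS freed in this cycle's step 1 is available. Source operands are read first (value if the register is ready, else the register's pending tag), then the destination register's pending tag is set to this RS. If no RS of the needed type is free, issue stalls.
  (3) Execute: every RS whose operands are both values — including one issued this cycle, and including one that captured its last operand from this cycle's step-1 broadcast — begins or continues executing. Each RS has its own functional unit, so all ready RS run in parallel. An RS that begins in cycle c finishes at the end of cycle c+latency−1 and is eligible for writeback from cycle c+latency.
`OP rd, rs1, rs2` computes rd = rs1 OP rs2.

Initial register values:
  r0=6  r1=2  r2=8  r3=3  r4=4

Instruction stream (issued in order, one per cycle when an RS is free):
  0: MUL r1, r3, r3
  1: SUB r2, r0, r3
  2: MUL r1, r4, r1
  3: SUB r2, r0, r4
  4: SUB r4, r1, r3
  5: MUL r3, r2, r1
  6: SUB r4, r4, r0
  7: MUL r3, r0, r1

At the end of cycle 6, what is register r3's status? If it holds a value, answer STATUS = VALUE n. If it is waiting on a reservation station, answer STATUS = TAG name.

c1: issue MUL r1<-Mul1 | r0:6,r1:Mul1,r2:8,r3:3,r4:4
c2: issue SUB r2<-Add1 | r0:6,r1:Mul1,r2:Add1,r3:3,r4:4
c3: issue MUL r1<-Mul2 | r0:6,r1:Mul2,r2:Add1,r3:3,r4:4
c4: CDB Add1=3; issue SUB r2<-Add1 | r0:6,r1:Mul2,r2:Add1,r3:3,r4:4
c5: CDB Mul1=9; issue SUB r4<-Add2 | r0:6,r1:Mul2,r2:Add1,r3:3,r4:Add2
c6: CDB Add1=2; issue MUL r3<-Mul1 | r0:6,r1:Mul2,r2:2,r3:Mul1,r4:Add2

STATUS = TAG Mul1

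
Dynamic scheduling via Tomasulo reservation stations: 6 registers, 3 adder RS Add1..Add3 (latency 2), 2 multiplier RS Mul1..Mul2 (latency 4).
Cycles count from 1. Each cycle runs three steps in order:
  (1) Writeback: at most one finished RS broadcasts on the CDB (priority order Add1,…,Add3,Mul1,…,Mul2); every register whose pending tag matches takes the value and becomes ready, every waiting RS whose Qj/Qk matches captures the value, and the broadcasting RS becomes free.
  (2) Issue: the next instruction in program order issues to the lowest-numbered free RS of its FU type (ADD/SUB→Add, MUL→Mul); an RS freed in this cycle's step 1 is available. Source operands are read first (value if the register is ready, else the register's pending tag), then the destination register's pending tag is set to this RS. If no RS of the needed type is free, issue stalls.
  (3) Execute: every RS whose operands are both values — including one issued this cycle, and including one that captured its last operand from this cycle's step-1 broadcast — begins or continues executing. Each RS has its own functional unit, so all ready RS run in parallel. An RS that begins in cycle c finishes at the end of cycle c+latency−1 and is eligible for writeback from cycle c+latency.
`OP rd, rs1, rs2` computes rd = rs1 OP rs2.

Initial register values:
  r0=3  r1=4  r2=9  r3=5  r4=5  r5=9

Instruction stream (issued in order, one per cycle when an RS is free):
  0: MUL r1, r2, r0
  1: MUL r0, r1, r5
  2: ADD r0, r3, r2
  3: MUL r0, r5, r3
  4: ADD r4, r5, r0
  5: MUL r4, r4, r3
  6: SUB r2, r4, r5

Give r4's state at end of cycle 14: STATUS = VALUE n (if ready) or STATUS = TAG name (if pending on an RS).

STATUS = TAG Mul1

  c1: issue MUL r1<-Mul1  regs: r0:3,r1:Mul1,r2:9,r3:5,r4:5,r5:9
  c2: issue MUL r0<-Mul2  regs: r0:Mul2,r1:Mul1,r2:9,r3:5,r4:5,r5:9
  c3: issue ADD r0<-Add1  regs: r0:Add1,r1:Mul1,r2:9,r3:5,r4:5,r5:9
  c4: stall  regs: r0:Add1,r1:Mul1,r2:9,r3:5,r4:5,r5:9
  c5: CDB Add1=14; stall  regs: r0:14,r1:Mul1,r2:9,r3:5,r4:5,r5:9
  c6: CDB Mul1=27; issue MUL r0<-Mul1  regs: r0:Mul1,r1:27,r2:9,r3:5,r4:5,r5:9
  c7: issue ADD r4<-Add1  regs: r0:Mul1,r1:27,r2:9,r3:5,r4:Add1,r5:9
  c8: stall  regs: r0:Mul1,r1:27,r2:9,r3:5,r4:Add1,r5:9
  c9: stall  regs: r0:Mul1,r1:27,r2:9,r3:5,r4:Add1,r5:9
  c10: CDB Mul1=45; issue MUL r4<-Mul1  regs: r0:45,r1:27,r2:9,r3:5,r4:Mul1,r5:9
  c11: CDB Mul2=243; issue SUB r2<-Add2  regs: r0:45,r1:27,r2:Add2,r3:5,r4:Mul1,r5:9
  c12: CDB Add1=54  regs: r0:45,r1:27,r2:Add2,r3:5,r4:Mul1,r5:9
  c13: -  regs: r0:45,r1:27,r2:Add2,r3:5,r4:Mul1,r5:9
  c14: -  regs: r0:45,r1:27,r2:Add2,r3:5,r4:Mul1,r5:9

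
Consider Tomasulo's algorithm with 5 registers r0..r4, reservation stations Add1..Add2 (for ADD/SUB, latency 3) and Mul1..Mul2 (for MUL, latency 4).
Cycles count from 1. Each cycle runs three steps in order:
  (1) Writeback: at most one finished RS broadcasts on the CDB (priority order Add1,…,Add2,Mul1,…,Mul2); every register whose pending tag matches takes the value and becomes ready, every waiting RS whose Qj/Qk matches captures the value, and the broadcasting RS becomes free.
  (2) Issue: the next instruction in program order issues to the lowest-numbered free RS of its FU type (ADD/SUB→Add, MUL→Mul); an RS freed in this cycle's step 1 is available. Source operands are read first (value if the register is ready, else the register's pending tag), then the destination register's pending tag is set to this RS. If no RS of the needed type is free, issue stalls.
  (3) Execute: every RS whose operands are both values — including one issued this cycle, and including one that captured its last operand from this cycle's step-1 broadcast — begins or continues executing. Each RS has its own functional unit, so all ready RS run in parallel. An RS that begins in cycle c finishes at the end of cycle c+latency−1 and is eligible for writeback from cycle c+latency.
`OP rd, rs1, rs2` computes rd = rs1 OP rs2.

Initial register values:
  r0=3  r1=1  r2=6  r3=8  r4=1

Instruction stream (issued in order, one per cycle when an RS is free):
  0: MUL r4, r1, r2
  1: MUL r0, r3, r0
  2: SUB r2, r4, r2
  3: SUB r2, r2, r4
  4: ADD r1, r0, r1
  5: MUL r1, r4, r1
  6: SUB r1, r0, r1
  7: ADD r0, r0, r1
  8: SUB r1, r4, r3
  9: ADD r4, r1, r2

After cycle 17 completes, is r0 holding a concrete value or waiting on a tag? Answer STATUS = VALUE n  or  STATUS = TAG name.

  c1: issue MUL r4<-Mul1  regs: r0:3,r1:1,r2:6,r3:8,r4:Mul1
  c2: issue MUL r0<-Mul2  regs: r0:Mul2,r1:1,r2:6,r3:8,r4:Mul1
  c3: issue SUB r2<-Add1  regs: r0:Mul2,r1:1,r2:Add1,r3:8,r4:Mul1
  c4: issue SUB r2<-Add2  regs: r0:Mul2,r1:1,r2:Add2,r3:8,r4:Mul1
  c5: CDB Mul1=6; stall  regs: r0:Mul2,r1:1,r2:Add2,r3:8,r4:6
  c6: CDB Mul2=24; stall  regs: r0:24,r1:1,r2:Add2,r3:8,r4:6
  c7: stall  regs: r0:24,r1:1,r2:Add2,r3:8,r4:6
  c8: CDB Add1=0; issue ADD r1<-Add1  regs: r0:24,r1:Add1,r2:Add2,r3:8,r4:6
  c9: issue MUL r1<-Mul1  regs: r0:24,r1:Mul1,r2:Add2,r3:8,r4:6
  c10: stall  regs: r0:24,r1:Mul1,r2:Add2,r3:8,r4:6
  c11: CDB Add1=25; issue SUB r1<-Add1  regs: r0:24,r1:Add1,r2:Add2,r3:8,r4:6
  c12: CDB Add2=-6; issue ADD r0<-Add2  regs: r0:Add2,r1:Add1,r2:-6,r3:8,r4:6
  c13: stall  regs: r0:Add2,r1:Add1,r2:-6,r3:8,r4:6
  c14: stall  regs: r0:Add2,r1:Add1,r2:-6,r3:8,r4:6
  c15: CDB Mul1=150; stall  regs: r0:Add2,r1:Add1,r2:-6,r3:8,r4:6
  c16: stall  regs: r0:Add2,r1:Add1,r2:-6,r3:8,r4:6
  c17: stall  regs: r0:Add2,r1:Add1,r2:-6,r3:8,r4:6

STATUS = TAG Add2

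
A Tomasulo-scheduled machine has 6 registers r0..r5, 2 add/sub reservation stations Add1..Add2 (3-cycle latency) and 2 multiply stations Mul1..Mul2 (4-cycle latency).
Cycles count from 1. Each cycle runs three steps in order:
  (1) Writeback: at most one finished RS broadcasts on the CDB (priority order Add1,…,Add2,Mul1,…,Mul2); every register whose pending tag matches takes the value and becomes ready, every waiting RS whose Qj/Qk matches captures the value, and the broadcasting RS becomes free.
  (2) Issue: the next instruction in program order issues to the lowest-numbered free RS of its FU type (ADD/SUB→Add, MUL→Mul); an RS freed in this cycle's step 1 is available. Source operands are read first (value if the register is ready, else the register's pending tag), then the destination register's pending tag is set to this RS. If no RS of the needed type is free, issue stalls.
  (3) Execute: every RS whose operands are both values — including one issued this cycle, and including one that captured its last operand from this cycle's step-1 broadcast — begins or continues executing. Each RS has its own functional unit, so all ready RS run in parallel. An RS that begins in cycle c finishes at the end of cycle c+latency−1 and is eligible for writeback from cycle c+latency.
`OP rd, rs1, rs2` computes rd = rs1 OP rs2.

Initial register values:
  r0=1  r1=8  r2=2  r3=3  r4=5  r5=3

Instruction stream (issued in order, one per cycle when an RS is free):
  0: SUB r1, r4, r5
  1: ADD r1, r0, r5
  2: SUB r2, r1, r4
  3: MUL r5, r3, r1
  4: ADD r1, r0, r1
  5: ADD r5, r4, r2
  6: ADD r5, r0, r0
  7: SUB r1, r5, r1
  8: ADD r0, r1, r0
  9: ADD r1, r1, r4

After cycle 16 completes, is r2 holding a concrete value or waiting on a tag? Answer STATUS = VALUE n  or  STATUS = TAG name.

c1: issue SUB r1<-Add1 | r0:1,r1:Add1,r2:2,r3:3,r4:5,r5:3
c2: issue ADD r1<-Add2 | r0:1,r1:Add2,r2:2,r3:3,r4:5,r5:3
c3: stall | r0:1,r1:Add2,r2:2,r3:3,r4:5,r5:3
c4: CDB Add1=2; issue SUB r2<-Add1 | r0:1,r1:Add2,r2:Add1,r3:3,r4:5,r5:3
c5: CDB Add2=4; issue MUL r5<-Mul1 | r0:1,r1:4,r2:Add1,r3:3,r4:5,r5:Mul1
c6: issue ADD r1<-Add2 | r0:1,r1:Add2,r2:Add1,r3:3,r4:5,r5:Mul1
c7: stall | r0:1,r1:Add2,r2:Add1,r3:3,r4:5,r5:Mul1
c8: CDB Add1=-1; issue ADD r5<-Add1 | r0:1,r1:Add2,r2:-1,r3:3,r4:5,r5:Add1
c9: CDB Add2=5; issue ADD r5<-Add2 | r0:1,r1:5,r2:-1,r3:3,r4:5,r5:Add2
c10: CDB Mul1=12; stall | r0:1,r1:5,r2:-1,r3:3,r4:5,r5:Add2
c11: CDB Add1=4; issue SUB r1<-Add1 | r0:1,r1:Add1,r2:-1,r3:3,r4:5,r5:Add2
c12: CDB Add2=2; issue ADD r0<-Add2 | r0:Add2,r1:Add1,r2:-1,r3:3,r4:5,r5:2
c13: stall | r0:Add2,r1:Add1,r2:-1,r3:3,r4:5,r5:2
c14: stall | r0:Add2,r1:Add1,r2:-1,r3:3,r4:5,r5:2
c15: CDB Add1=-3; issue ADD r1<-Add1 | r0:Add2,r1:Add1,r2:-1,r3:3,r4:5,r5:2
c16: - | r0:Add2,r1:Add1,r2:-1,r3:3,r4:5,r5:2

STATUS = VALUE -1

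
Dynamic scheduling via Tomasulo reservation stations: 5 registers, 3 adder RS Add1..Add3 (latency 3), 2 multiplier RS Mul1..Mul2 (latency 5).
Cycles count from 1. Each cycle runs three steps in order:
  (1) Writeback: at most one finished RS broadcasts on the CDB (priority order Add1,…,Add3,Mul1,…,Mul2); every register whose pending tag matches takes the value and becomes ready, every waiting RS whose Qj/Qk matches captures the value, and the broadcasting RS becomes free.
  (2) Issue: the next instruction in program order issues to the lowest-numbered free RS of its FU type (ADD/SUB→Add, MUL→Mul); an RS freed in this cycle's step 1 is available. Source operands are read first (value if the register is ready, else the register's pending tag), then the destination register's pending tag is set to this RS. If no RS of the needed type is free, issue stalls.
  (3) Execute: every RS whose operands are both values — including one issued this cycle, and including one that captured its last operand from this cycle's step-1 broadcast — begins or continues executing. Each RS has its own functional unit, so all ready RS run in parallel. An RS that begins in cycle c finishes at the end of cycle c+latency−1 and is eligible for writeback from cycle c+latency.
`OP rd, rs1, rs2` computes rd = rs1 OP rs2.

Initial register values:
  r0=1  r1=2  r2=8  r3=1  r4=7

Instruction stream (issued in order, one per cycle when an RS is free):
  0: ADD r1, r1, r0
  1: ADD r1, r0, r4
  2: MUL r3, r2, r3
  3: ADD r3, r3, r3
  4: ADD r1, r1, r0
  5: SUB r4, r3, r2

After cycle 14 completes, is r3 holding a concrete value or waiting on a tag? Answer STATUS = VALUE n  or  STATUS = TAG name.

STATUS = VALUE 16

cycle 1: issue ADD r1<-Add1 // r0:1,r1:Add1,r2:8,r3:1,r4:7
cycle 2: issue ADD r1<-Add2 // r0:1,r1:Add2,r2:8,r3:1,r4:7
cycle 3: issue MUL r3<-Mul1 // r0:1,r1:Add2,r2:8,r3:Mul1,r4:7
cycle 4: CDB Add1=3; issue ADD r3<-Add1 // r0:1,r1:Add2,r2:8,r3:Add1,r4:7
cycle 5: CDB Add2=8; issue ADD r1<-Add2 // r0:1,r1:Add2,r2:8,r3:Add1,r4:7
cycle 6: issue SUB r4<-Add3 // r0:1,r1:Add2,r2:8,r3:Add1,r4:Add3
cycle 7: - // r0:1,r1:Add2,r2:8,r3:Add1,r4:Add3
cycle 8: CDB Add2=9 // r0:1,r1:9,r2:8,r3:Add1,r4:Add3
cycle 9: CDB Mul1=8 // r0:1,r1:9,r2:8,r3:Add1,r4:Add3
cycle 10: - // r0:1,r1:9,r2:8,r3:Add1,r4:Add3
cycle 11: - // r0:1,r1:9,r2:8,r3:Add1,r4:Add3
cycle 12: CDB Add1=16 // r0:1,r1:9,r2:8,r3:16,r4:Add3
cycle 13: - // r0:1,r1:9,r2:8,r3:16,r4:Add3
cycle 14: - // r0:1,r1:9,r2:8,r3:16,r4:Add3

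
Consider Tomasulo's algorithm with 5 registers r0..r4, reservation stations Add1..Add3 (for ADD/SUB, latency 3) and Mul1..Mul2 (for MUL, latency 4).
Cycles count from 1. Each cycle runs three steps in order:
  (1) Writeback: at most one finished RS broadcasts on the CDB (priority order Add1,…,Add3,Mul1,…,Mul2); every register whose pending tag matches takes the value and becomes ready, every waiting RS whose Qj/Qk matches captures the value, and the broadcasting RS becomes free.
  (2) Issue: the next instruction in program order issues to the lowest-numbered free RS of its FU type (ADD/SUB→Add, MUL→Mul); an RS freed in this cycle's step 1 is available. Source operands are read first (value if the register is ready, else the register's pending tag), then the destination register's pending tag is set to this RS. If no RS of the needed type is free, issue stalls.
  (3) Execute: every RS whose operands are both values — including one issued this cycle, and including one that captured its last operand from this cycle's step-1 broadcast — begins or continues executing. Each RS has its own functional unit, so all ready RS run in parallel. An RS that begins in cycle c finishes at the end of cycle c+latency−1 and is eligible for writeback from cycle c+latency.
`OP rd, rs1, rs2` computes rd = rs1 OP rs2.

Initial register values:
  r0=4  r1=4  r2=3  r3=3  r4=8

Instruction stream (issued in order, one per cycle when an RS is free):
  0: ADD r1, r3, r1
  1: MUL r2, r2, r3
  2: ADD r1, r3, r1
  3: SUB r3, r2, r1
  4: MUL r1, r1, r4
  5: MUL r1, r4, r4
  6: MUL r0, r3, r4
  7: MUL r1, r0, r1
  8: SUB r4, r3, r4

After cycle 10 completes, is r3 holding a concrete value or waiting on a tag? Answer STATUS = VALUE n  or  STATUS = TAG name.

STATUS = VALUE -1

  c1: issue ADD r1<-Add1  regs: r0:4,r1:Add1,r2:3,r3:3,r4:8
  c2: issue MUL r2<-Mul1  regs: r0:4,r1:Add1,r2:Mul1,r3:3,r4:8
  c3: issue ADD r1<-Add2  regs: r0:4,r1:Add2,r2:Mul1,r3:3,r4:8
  c4: CDB Add1=7; issue SUB r3<-Add1  regs: r0:4,r1:Add2,r2:Mul1,r3:Add1,r4:8
  c5: issue MUL r1<-Mul2  regs: r0:4,r1:Mul2,r2:Mul1,r3:Add1,r4:8
  c6: CDB Mul1=9; issue MUL r1<-Mul1  regs: r0:4,r1:Mul1,r2:9,r3:Add1,r4:8
  c7: CDB Add2=10; stall  regs: r0:4,r1:Mul1,r2:9,r3:Add1,r4:8
  c8: stall  regs: r0:4,r1:Mul1,r2:9,r3:Add1,r4:8
  c9: stall  regs: r0:4,r1:Mul1,r2:9,r3:Add1,r4:8
  c10: CDB Add1=-1; stall  regs: r0:4,r1:Mul1,r2:9,r3:-1,r4:8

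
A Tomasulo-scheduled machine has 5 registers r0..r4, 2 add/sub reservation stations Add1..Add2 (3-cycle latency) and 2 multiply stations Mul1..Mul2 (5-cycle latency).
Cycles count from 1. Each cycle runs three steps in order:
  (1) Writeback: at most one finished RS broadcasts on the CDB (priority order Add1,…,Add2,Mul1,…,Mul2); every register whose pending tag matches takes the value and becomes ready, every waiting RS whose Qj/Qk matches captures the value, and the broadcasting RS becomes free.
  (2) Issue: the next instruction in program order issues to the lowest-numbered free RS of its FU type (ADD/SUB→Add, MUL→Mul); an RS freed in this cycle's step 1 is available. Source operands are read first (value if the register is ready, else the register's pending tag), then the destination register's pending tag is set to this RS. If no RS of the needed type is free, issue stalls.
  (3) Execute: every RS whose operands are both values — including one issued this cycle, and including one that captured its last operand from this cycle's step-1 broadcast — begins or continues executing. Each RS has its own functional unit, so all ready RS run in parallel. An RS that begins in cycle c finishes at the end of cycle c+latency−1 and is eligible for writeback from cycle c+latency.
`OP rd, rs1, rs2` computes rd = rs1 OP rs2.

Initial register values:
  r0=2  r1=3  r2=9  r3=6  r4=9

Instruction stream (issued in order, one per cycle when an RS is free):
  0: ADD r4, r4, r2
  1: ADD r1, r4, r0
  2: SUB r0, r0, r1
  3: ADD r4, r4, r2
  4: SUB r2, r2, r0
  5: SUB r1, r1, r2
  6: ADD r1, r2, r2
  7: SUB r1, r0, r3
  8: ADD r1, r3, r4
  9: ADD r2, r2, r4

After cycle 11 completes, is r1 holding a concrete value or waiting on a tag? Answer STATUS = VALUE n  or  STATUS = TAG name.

  c1: issue ADD r4<-Add1  regs: r0:2,r1:3,r2:9,r3:6,r4:Add1
  c2: issue ADD r1<-Add2  regs: r0:2,r1:Add2,r2:9,r3:6,r4:Add1
  c3: stall  regs: r0:2,r1:Add2,r2:9,r3:6,r4:Add1
  c4: CDB Add1=18; issue SUB r0<-Add1  regs: r0:Add1,r1:Add2,r2:9,r3:6,r4:18
  c5: stall  regs: r0:Add1,r1:Add2,r2:9,r3:6,r4:18
  c6: stall  regs: r0:Add1,r1:Add2,r2:9,r3:6,r4:18
  c7: CDB Add2=20; issue ADD r4<-Add2  regs: r0:Add1,r1:20,r2:9,r3:6,r4:Add2
  c8: stall  regs: r0:Add1,r1:20,r2:9,r3:6,r4:Add2
  c9: stall  regs: r0:Add1,r1:20,r2:9,r3:6,r4:Add2
  c10: CDB Add1=-18; issue SUB r2<-Add1  regs: r0:-18,r1:20,r2:Add1,r3:6,r4:Add2
  c11: CDB Add2=27; issue SUB r1<-Add2  regs: r0:-18,r1:Add2,r2:Add1,r3:6,r4:27

STATUS = TAG Add2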